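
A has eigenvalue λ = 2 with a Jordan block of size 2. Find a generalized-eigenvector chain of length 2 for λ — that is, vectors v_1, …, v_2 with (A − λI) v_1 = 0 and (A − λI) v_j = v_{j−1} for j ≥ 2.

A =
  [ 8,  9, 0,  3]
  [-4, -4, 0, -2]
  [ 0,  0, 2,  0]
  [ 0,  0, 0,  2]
A Jordan chain for λ = 2 of length 2:
v_1 = (6, -4, 0, 0)ᵀ
v_2 = (1, 0, 0, 0)ᵀ

Let N = A − (2)·I. We want v_2 with N^2 v_2 = 0 but N^1 v_2 ≠ 0; then v_{j-1} := N · v_j for j = 2, …, 2.

Pick v_2 = (1, 0, 0, 0)ᵀ.
Then v_1 = N · v_2 = (6, -4, 0, 0)ᵀ.

Sanity check: (A − (2)·I) v_1 = (0, 0, 0, 0)ᵀ = 0. ✓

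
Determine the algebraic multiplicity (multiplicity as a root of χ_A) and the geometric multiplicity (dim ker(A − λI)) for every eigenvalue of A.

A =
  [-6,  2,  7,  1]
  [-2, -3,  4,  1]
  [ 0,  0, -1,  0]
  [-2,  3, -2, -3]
λ = -4: alg = 3, geom = 1; λ = -1: alg = 1, geom = 1

Step 1 — factor the characteristic polynomial to read off the algebraic multiplicities:
  χ_A(x) = (x + 1)*(x + 4)^3

Step 2 — compute geometric multiplicities via the rank-nullity identity g(λ) = n − rank(A − λI):
  rank(A − (-4)·I) = 3, so dim ker(A − (-4)·I) = n − 3 = 1
  rank(A − (-1)·I) = 3, so dim ker(A − (-1)·I) = n − 3 = 1

Summary:
  λ = -4: algebraic multiplicity = 3, geometric multiplicity = 1
  λ = -1: algebraic multiplicity = 1, geometric multiplicity = 1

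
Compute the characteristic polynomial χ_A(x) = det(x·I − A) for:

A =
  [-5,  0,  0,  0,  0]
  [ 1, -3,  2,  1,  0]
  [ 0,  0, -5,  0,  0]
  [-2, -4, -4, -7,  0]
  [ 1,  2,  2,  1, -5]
x^5 + 25*x^4 + 250*x^3 + 1250*x^2 + 3125*x + 3125

Expanding det(x·I − A) (e.g. by cofactor expansion or by noting that A is similar to its Jordan form J, which has the same characteristic polynomial as A) gives
  χ_A(x) = x^5 + 25*x^4 + 250*x^3 + 1250*x^2 + 3125*x + 3125
which factors as (x + 5)^5. The eigenvalues (with algebraic multiplicities) are λ = -5 with multiplicity 5.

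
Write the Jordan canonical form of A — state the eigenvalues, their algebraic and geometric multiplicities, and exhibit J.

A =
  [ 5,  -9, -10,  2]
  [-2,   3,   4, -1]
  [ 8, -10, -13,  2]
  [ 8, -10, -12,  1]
J_3(-1) ⊕ J_1(-1)

The characteristic polynomial is
  det(x·I − A) = x^4 + 4*x^3 + 6*x^2 + 4*x + 1 = (x + 1)^4

Eigenvalues and multiplicities (the geometric multiplicity of λ is n − rank(A − λI), which equals the number of Jordan blocks for λ):
  λ = -1: algebraic multiplicity = 4, geometric multiplicity = 2

Determining the block sizes for each eigenvalue:
  λ = -1: with am = 4 and gm = 2, the partition is not yet determined (e.g. several partitions of 4 into 2 parts exist). Let N = A − (-1)·I. Computing rank(N^1) = 2, rank(N^2) = 1, rank(N^3) = 0; the number of blocks of size ≥ j is rank(N^{j−1}) − rank(N^j), giving [2, 1, 1]. So we have 1 block(s) of size 3, 1 block(s) of size 1 → block sizes [3, 1]

Assembling the blocks gives a Jordan form
J =
  [-1,  1,  0,  0]
  [ 0, -1,  1,  0]
  [ 0,  0, -1,  0]
  [ 0,  0,  0, -1]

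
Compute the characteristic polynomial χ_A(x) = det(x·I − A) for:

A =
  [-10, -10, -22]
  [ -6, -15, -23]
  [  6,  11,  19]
x^3 + 6*x^2 - 32

Expanding det(x·I − A) (e.g. by cofactor expansion or by noting that A is similar to its Jordan form J, which has the same characteristic polynomial as A) gives
  χ_A(x) = x^3 + 6*x^2 - 32
which factors as (x - 2)*(x + 4)^2. The eigenvalues (with algebraic multiplicities) are λ = -4 with multiplicity 2, λ = 2 with multiplicity 1.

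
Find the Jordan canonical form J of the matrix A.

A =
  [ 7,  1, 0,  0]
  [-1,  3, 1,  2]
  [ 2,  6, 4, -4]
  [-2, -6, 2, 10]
J_3(6) ⊕ J_1(6)

The characteristic polynomial is
  det(x·I − A) = x^4 - 24*x^3 + 216*x^2 - 864*x + 1296 = (x - 6)^4

Eigenvalues and multiplicities (the geometric multiplicity of λ is n − rank(A − λI), which equals the number of Jordan blocks for λ):
  λ = 6: algebraic multiplicity = 4, geometric multiplicity = 2

Determining the block sizes for each eigenvalue:
  λ = 6: with am = 4 and gm = 2, the partition is not yet determined (e.g. several partitions of 4 into 2 parts exist). Let N = A − (6)·I. Computing rank(N^1) = 2, rank(N^2) = 1, rank(N^3) = 0; the number of blocks of size ≥ j is rank(N^{j−1}) − rank(N^j), giving [2, 1, 1]. So we have 1 block(s) of size 3, 1 block(s) of size 1 → block sizes [3, 1]

Assembling the blocks gives a Jordan form
J =
  [6, 1, 0, 0]
  [0, 6, 1, 0]
  [0, 0, 6, 0]
  [0, 0, 0, 6]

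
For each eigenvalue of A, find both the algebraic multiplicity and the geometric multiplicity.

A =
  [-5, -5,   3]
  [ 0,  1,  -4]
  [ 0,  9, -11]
λ = -5: alg = 3, geom = 1

Step 1 — factor the characteristic polynomial to read off the algebraic multiplicities:
  χ_A(x) = (x + 5)^3

Step 2 — compute geometric multiplicities via the rank-nullity identity g(λ) = n − rank(A − λI):
  rank(A − (-5)·I) = 2, so dim ker(A − (-5)·I) = n − 2 = 1

Summary:
  λ = -5: algebraic multiplicity = 3, geometric multiplicity = 1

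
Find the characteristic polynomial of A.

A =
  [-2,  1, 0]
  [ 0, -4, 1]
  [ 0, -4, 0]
x^3 + 6*x^2 + 12*x + 8

Expanding det(x·I − A) (e.g. by cofactor expansion or by noting that A is similar to its Jordan form J, which has the same characteristic polynomial as A) gives
  χ_A(x) = x^3 + 6*x^2 + 12*x + 8
which factors as (x + 2)^3. The eigenvalues (with algebraic multiplicities) are λ = -2 with multiplicity 3.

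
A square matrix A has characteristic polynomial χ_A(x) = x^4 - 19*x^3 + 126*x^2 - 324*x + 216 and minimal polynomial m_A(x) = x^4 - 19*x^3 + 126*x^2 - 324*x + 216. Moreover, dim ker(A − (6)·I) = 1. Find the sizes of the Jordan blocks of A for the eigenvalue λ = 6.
Block sizes for λ = 6: [3]

Step 1 — from the characteristic polynomial, algebraic multiplicity of λ = 6 is 3. From dim ker(A − (6)·I) = 1, there are exactly 1 Jordan blocks for λ = 6.
Step 2 — from the minimal polynomial, the factor (x − 6)^3 tells us the largest block for λ = 6 has size 3.
Step 3 — with total size 3, 1 blocks, and largest block 3, the block sizes (in nonincreasing order) are [3].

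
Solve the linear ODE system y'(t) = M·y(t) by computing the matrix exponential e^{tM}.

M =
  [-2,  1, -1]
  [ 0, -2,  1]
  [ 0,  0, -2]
e^{tM} =
  [exp(-2*t), t*exp(-2*t), t^2*exp(-2*t)/2 - t*exp(-2*t)]
  [0, exp(-2*t), t*exp(-2*t)]
  [0, 0, exp(-2*t)]

Strategy: write M = P · J · P⁻¹ where J is a Jordan canonical form, so e^{tM} = P · e^{tJ} · P⁻¹, and e^{tJ} can be computed block-by-block.

M has Jordan form
J =
  [-2,  1,  0]
  [ 0, -2,  1]
  [ 0,  0, -2]
(up to reordering of blocks).

Per-block formulas:
  For a 3×3 Jordan block J_3(-2): exp(t · J_3(-2)) = e^(-2t)·(I + t·N + (t^2/2)·N^2), where N is the 3×3 nilpotent shift.

After assembling e^{tJ} and conjugating by P, we get:

e^{tM} =
  [exp(-2*t), t*exp(-2*t), t^2*exp(-2*t)/2 - t*exp(-2*t)]
  [0, exp(-2*t), t*exp(-2*t)]
  [0, 0, exp(-2*t)]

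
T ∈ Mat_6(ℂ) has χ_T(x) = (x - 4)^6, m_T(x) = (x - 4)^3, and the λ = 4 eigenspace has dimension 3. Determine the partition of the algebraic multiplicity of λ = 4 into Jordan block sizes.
Block sizes for λ = 4: [3, 2, 1]

Step 1 — from the characteristic polynomial, algebraic multiplicity of λ = 4 is 6. From dim ker(T − (4)·I) = 3, there are exactly 3 Jordan blocks for λ = 4.
Step 2 — from the minimal polynomial, the factor (x − 4)^3 tells us the largest block for λ = 4 has size 3.
Step 3 — with total size 6, 3 blocks, and largest block 3, the block sizes (in nonincreasing order) are [3, 2, 1].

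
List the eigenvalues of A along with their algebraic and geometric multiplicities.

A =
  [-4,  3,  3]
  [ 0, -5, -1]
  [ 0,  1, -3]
λ = -4: alg = 3, geom = 2

Step 1 — factor the characteristic polynomial to read off the algebraic multiplicities:
  χ_A(x) = (x + 4)^3

Step 2 — compute geometric multiplicities via the rank-nullity identity g(λ) = n − rank(A − λI):
  rank(A − (-4)·I) = 1, so dim ker(A − (-4)·I) = n − 1 = 2

Summary:
  λ = -4: algebraic multiplicity = 3, geometric multiplicity = 2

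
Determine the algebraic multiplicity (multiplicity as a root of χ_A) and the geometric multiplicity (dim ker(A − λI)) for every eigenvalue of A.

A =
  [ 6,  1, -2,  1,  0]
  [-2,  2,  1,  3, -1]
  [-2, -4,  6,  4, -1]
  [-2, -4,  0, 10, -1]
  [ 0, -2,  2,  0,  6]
λ = 6: alg = 5, geom = 2

Step 1 — factor the characteristic polynomial to read off the algebraic multiplicities:
  χ_A(x) = (x - 6)^5

Step 2 — compute geometric multiplicities via the rank-nullity identity g(λ) = n − rank(A − λI):
  rank(A − (6)·I) = 3, so dim ker(A − (6)·I) = n − 3 = 2

Summary:
  λ = 6: algebraic multiplicity = 5, geometric multiplicity = 2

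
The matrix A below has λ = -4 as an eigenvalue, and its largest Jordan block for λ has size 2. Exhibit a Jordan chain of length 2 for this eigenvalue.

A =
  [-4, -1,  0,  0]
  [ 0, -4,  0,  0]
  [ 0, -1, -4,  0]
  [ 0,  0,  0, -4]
A Jordan chain for λ = -4 of length 2:
v_1 = (-1, 0, -1, 0)ᵀ
v_2 = (0, 1, 0, 0)ᵀ

Let N = A − (-4)·I. We want v_2 with N^2 v_2 = 0 but N^1 v_2 ≠ 0; then v_{j-1} := N · v_j for j = 2, …, 2.

Pick v_2 = (0, 1, 0, 0)ᵀ.
Then v_1 = N · v_2 = (-1, 0, -1, 0)ᵀ.

Sanity check: (A − (-4)·I) v_1 = (0, 0, 0, 0)ᵀ = 0. ✓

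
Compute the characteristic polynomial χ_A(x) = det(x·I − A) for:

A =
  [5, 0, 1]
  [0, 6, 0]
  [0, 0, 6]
x^3 - 17*x^2 + 96*x - 180

Expanding det(x·I − A) (e.g. by cofactor expansion or by noting that A is similar to its Jordan form J, which has the same characteristic polynomial as A) gives
  χ_A(x) = x^3 - 17*x^2 + 96*x - 180
which factors as (x - 6)^2*(x - 5). The eigenvalues (with algebraic multiplicities) are λ = 5 with multiplicity 1, λ = 6 with multiplicity 2.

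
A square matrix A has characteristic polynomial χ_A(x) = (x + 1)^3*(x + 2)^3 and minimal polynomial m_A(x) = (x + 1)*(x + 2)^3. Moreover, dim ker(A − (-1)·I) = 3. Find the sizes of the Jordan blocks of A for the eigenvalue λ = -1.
Block sizes for λ = -1: [1, 1, 1]

Step 1 — from the characteristic polynomial, algebraic multiplicity of λ = -1 is 3. From dim ker(A − (-1)·I) = 3, there are exactly 3 Jordan blocks for λ = -1.
Step 2 — from the minimal polynomial, the factor (x + 1) tells us the largest block for λ = -1 has size 1.
Step 3 — with total size 3, 3 blocks, and largest block 1, the block sizes (in nonincreasing order) are [1, 1, 1].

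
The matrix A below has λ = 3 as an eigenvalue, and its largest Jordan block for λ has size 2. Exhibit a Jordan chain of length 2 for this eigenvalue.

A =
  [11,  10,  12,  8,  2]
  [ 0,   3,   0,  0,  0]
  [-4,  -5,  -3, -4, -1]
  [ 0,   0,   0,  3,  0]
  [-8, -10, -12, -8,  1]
A Jordan chain for λ = 3 of length 2:
v_1 = (8, 0, -4, 0, -8)ᵀ
v_2 = (1, 0, 0, 0, 0)ᵀ

Let N = A − (3)·I. We want v_2 with N^2 v_2 = 0 but N^1 v_2 ≠ 0; then v_{j-1} := N · v_j for j = 2, …, 2.

Pick v_2 = (1, 0, 0, 0, 0)ᵀ.
Then v_1 = N · v_2 = (8, 0, -4, 0, -8)ᵀ.

Sanity check: (A − (3)·I) v_1 = (0, 0, 0, 0, 0)ᵀ = 0. ✓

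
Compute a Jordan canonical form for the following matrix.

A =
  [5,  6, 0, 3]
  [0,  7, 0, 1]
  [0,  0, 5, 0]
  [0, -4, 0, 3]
J_2(5) ⊕ J_1(5) ⊕ J_1(5)

The characteristic polynomial is
  det(x·I − A) = x^4 - 20*x^3 + 150*x^2 - 500*x + 625 = (x - 5)^4

Eigenvalues and multiplicities (the geometric multiplicity of λ is n − rank(A − λI), which equals the number of Jordan blocks for λ):
  λ = 5: algebraic multiplicity = 4, geometric multiplicity = 3

Determining the block sizes for each eigenvalue:
  λ = 5: 3 blocks summing to 4 forces exactly one block of size 2 and the rest size 1 → block sizes [2, 1, 1]

Assembling the blocks gives a Jordan form
J =
  [5, 1, 0, 0]
  [0, 5, 0, 0]
  [0, 0, 5, 0]
  [0, 0, 0, 5]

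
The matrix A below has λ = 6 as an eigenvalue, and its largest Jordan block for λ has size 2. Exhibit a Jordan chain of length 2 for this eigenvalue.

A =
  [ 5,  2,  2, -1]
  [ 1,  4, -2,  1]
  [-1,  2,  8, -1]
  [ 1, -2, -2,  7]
A Jordan chain for λ = 6 of length 2:
v_1 = (-1, 1, -1, 1)ᵀ
v_2 = (1, 0, 0, 0)ᵀ

Let N = A − (6)·I. We want v_2 with N^2 v_2 = 0 but N^1 v_2 ≠ 0; then v_{j-1} := N · v_j for j = 2, …, 2.

Pick v_2 = (1, 0, 0, 0)ᵀ.
Then v_1 = N · v_2 = (-1, 1, -1, 1)ᵀ.

Sanity check: (A − (6)·I) v_1 = (0, 0, 0, 0)ᵀ = 0. ✓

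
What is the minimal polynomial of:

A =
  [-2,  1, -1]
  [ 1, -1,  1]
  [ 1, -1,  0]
x^3 + 3*x^2 + 3*x + 1

The characteristic polynomial is χ_A(x) = (x + 1)^3, so the eigenvalues are known. The minimal polynomial is
  m_A(x) = Π_λ (x − λ)^{k_λ}
where k_λ is the size of the *largest* Jordan block for λ (equivalently, the smallest k with (A − λI)^k v = 0 for every generalised eigenvector v of λ).

  λ = -1: largest Jordan block has size 3, contributing (x + 1)^3

So m_A(x) = (x + 1)^3 = x^3 + 3*x^2 + 3*x + 1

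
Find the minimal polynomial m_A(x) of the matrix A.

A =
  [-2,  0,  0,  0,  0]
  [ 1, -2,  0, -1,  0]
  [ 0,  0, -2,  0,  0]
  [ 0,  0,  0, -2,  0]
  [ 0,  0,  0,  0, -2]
x^2 + 4*x + 4

The characteristic polynomial is χ_A(x) = (x + 2)^5, so the eigenvalues are known. The minimal polynomial is
  m_A(x) = Π_λ (x − λ)^{k_λ}
where k_λ is the size of the *largest* Jordan block for λ (equivalently, the smallest k with (A − λI)^k v = 0 for every generalised eigenvector v of λ).

  λ = -2: largest Jordan block has size 2, contributing (x + 2)^2

So m_A(x) = (x + 2)^2 = x^2 + 4*x + 4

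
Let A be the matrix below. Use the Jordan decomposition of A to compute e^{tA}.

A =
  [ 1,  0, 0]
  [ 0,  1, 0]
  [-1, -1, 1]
e^{tA} =
  [exp(t), 0, 0]
  [0, exp(t), 0]
  [-t*exp(t), -t*exp(t), exp(t)]

Strategy: write A = P · J · P⁻¹ where J is a Jordan canonical form, so e^{tA} = P · e^{tJ} · P⁻¹, and e^{tJ} can be computed block-by-block.

A has Jordan form
J =
  [1, 1, 0]
  [0, 1, 0]
  [0, 0, 1]
(up to reordering of blocks).

Per-block formulas:
  For a 1×1 block at λ = 1: exp(t · [1]) = [e^(1t)].
  For a 2×2 Jordan block J_2(1): exp(t · J_2(1)) = e^(1t)·(I + t·N), where N is the 2×2 nilpotent shift.

After assembling e^{tJ} and conjugating by P, we get:

e^{tA} =
  [exp(t), 0, 0]
  [0, exp(t), 0]
  [-t*exp(t), -t*exp(t), exp(t)]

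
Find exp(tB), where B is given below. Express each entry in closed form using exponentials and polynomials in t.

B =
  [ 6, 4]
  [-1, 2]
e^{tB} =
  [2*t*exp(4*t) + exp(4*t), 4*t*exp(4*t)]
  [-t*exp(4*t), -2*t*exp(4*t) + exp(4*t)]

Strategy: write B = P · J · P⁻¹ where J is a Jordan canonical form, so e^{tB} = P · e^{tJ} · P⁻¹, and e^{tJ} can be computed block-by-block.

B has Jordan form
J =
  [4, 1]
  [0, 4]
(up to reordering of blocks).

Per-block formulas:
  For a 2×2 Jordan block J_2(4): exp(t · J_2(4)) = e^(4t)·(I + t·N), where N is the 2×2 nilpotent shift.

After assembling e^{tJ} and conjugating by P, we get:

e^{tB} =
  [2*t*exp(4*t) + exp(4*t), 4*t*exp(4*t)]
  [-t*exp(4*t), -2*t*exp(4*t) + exp(4*t)]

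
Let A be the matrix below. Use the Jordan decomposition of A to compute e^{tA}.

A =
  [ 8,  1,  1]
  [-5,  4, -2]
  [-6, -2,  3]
e^{tA} =
  [-t^2*exp(5*t) + 3*t*exp(5*t) + exp(5*t), t*exp(5*t), -t^2*exp(5*t)/2 + t*exp(5*t)]
  [t^2*exp(5*t) - 5*t*exp(5*t), -t*exp(5*t) + exp(5*t), t^2*exp(5*t)/2 - 2*t*exp(5*t)]
  [2*t^2*exp(5*t) - 6*t*exp(5*t), -2*t*exp(5*t), t^2*exp(5*t) - 2*t*exp(5*t) + exp(5*t)]

Strategy: write A = P · J · P⁻¹ where J is a Jordan canonical form, so e^{tA} = P · e^{tJ} · P⁻¹, and e^{tJ} can be computed block-by-block.

A has Jordan form
J =
  [5, 1, 0]
  [0, 5, 1]
  [0, 0, 5]
(up to reordering of blocks).

Per-block formulas:
  For a 3×3 Jordan block J_3(5): exp(t · J_3(5)) = e^(5t)·(I + t·N + (t^2/2)·N^2), where N is the 3×3 nilpotent shift.

After assembling e^{tJ} and conjugating by P, we get:

e^{tA} =
  [-t^2*exp(5*t) + 3*t*exp(5*t) + exp(5*t), t*exp(5*t), -t^2*exp(5*t)/2 + t*exp(5*t)]
  [t^2*exp(5*t) - 5*t*exp(5*t), -t*exp(5*t) + exp(5*t), t^2*exp(5*t)/2 - 2*t*exp(5*t)]
  [2*t^2*exp(5*t) - 6*t*exp(5*t), -2*t*exp(5*t), t^2*exp(5*t) - 2*t*exp(5*t) + exp(5*t)]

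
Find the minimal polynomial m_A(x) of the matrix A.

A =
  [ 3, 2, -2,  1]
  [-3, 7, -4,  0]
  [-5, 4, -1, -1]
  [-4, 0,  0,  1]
x^4 - 10*x^3 + 36*x^2 - 54*x + 27

The characteristic polynomial is χ_A(x) = (x - 3)^3*(x - 1), so the eigenvalues are known. The minimal polynomial is
  m_A(x) = Π_λ (x − λ)^{k_λ}
where k_λ is the size of the *largest* Jordan block for λ (equivalently, the smallest k with (A − λI)^k v = 0 for every generalised eigenvector v of λ).

  λ = 1: largest Jordan block has size 1, contributing (x − 1)
  λ = 3: largest Jordan block has size 3, contributing (x − 3)^3

So m_A(x) = (x - 3)^3*(x - 1) = x^4 - 10*x^3 + 36*x^2 - 54*x + 27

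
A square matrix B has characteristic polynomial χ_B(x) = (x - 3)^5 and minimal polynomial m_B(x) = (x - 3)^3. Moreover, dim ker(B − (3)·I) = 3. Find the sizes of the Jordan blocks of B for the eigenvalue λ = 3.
Block sizes for λ = 3: [3, 1, 1]

Step 1 — from the characteristic polynomial, algebraic multiplicity of λ = 3 is 5. From dim ker(B − (3)·I) = 3, there are exactly 3 Jordan blocks for λ = 3.
Step 2 — from the minimal polynomial, the factor (x − 3)^3 tells us the largest block for λ = 3 has size 3.
Step 3 — with total size 5, 3 blocks, and largest block 3, the block sizes (in nonincreasing order) are [3, 1, 1].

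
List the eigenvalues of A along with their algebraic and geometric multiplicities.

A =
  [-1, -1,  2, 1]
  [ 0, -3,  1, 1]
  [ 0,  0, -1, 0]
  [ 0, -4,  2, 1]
λ = -1: alg = 4, geom = 2

Step 1 — factor the characteristic polynomial to read off the algebraic multiplicities:
  χ_A(x) = (x + 1)^4

Step 2 — compute geometric multiplicities via the rank-nullity identity g(λ) = n − rank(A − λI):
  rank(A − (-1)·I) = 2, so dim ker(A − (-1)·I) = n − 2 = 2

Summary:
  λ = -1: algebraic multiplicity = 4, geometric multiplicity = 2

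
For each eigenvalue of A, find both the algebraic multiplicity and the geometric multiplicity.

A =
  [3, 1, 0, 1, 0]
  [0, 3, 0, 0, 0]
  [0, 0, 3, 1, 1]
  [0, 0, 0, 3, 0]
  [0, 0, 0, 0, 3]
λ = 3: alg = 5, geom = 3

Step 1 — factor the characteristic polynomial to read off the algebraic multiplicities:
  χ_A(x) = (x - 3)^5

Step 2 — compute geometric multiplicities via the rank-nullity identity g(λ) = n − rank(A − λI):
  rank(A − (3)·I) = 2, so dim ker(A − (3)·I) = n − 2 = 3

Summary:
  λ = 3: algebraic multiplicity = 5, geometric multiplicity = 3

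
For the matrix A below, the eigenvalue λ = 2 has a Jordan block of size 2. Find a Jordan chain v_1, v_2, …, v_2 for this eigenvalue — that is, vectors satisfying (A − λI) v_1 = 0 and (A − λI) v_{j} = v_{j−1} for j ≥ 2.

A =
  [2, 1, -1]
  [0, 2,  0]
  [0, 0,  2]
A Jordan chain for λ = 2 of length 2:
v_1 = (1, 0, 0)ᵀ
v_2 = (0, 1, 0)ᵀ

Let N = A − (2)·I. We want v_2 with N^2 v_2 = 0 but N^1 v_2 ≠ 0; then v_{j-1} := N · v_j for j = 2, …, 2.

Pick v_2 = (0, 1, 0)ᵀ.
Then v_1 = N · v_2 = (1, 0, 0)ᵀ.

Sanity check: (A − (2)·I) v_1 = (0, 0, 0)ᵀ = 0. ✓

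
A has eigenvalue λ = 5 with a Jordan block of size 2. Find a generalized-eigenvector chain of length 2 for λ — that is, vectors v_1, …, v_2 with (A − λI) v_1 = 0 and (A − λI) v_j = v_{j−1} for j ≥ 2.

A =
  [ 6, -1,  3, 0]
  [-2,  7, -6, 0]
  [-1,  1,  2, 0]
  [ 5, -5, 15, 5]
A Jordan chain for λ = 5 of length 2:
v_1 = (1, -2, -1, 5)ᵀ
v_2 = (1, 0, 0, 0)ᵀ

Let N = A − (5)·I. We want v_2 with N^2 v_2 = 0 but N^1 v_2 ≠ 0; then v_{j-1} := N · v_j for j = 2, …, 2.

Pick v_2 = (1, 0, 0, 0)ᵀ.
Then v_1 = N · v_2 = (1, -2, -1, 5)ᵀ.

Sanity check: (A − (5)·I) v_1 = (0, 0, 0, 0)ᵀ = 0. ✓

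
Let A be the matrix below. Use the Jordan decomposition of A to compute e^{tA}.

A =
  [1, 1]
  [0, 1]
e^{tA} =
  [exp(t), t*exp(t)]
  [0, exp(t)]

Strategy: write A = P · J · P⁻¹ where J is a Jordan canonical form, so e^{tA} = P · e^{tJ} · P⁻¹, and e^{tJ} can be computed block-by-block.

A has Jordan form
J =
  [1, 1]
  [0, 1]
(up to reordering of blocks).

Per-block formulas:
  For a 2×2 Jordan block J_2(1): exp(t · J_2(1)) = e^(1t)·(I + t·N), where N is the 2×2 nilpotent shift.

After assembling e^{tJ} and conjugating by P, we get:

e^{tA} =
  [exp(t), t*exp(t)]
  [0, exp(t)]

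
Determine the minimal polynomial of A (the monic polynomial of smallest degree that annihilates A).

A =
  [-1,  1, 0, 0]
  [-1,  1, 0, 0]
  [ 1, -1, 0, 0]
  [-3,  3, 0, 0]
x^2

The characteristic polynomial is χ_A(x) = x^4, so the eigenvalues are known. The minimal polynomial is
  m_A(x) = Π_λ (x − λ)^{k_λ}
where k_λ is the size of the *largest* Jordan block for λ (equivalently, the smallest k with (A − λI)^k v = 0 for every generalised eigenvector v of λ).

  λ = 0: largest Jordan block has size 2, contributing (x − 0)^2

So m_A(x) = x^2 = x^2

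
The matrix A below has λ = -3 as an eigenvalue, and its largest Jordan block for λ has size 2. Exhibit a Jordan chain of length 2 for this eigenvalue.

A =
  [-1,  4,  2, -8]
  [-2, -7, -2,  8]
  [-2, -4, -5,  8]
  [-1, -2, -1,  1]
A Jordan chain for λ = -3 of length 2:
v_1 = (2, -2, -2, -1)ᵀ
v_2 = (1, 0, 0, 0)ᵀ

Let N = A − (-3)·I. We want v_2 with N^2 v_2 = 0 but N^1 v_2 ≠ 0; then v_{j-1} := N · v_j for j = 2, …, 2.

Pick v_2 = (1, 0, 0, 0)ᵀ.
Then v_1 = N · v_2 = (2, -2, -2, -1)ᵀ.

Sanity check: (A − (-3)·I) v_1 = (0, 0, 0, 0)ᵀ = 0. ✓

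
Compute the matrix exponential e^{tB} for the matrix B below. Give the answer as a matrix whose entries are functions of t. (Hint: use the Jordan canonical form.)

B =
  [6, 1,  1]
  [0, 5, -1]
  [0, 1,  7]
e^{tB} =
  [exp(6*t), t*exp(6*t), t*exp(6*t)]
  [0, -t*exp(6*t) + exp(6*t), -t*exp(6*t)]
  [0, t*exp(6*t), t*exp(6*t) + exp(6*t)]

Strategy: write B = P · J · P⁻¹ where J is a Jordan canonical form, so e^{tB} = P · e^{tJ} · P⁻¹, and e^{tJ} can be computed block-by-block.

B has Jordan form
J =
  [6, 1, 0]
  [0, 6, 0]
  [0, 0, 6]
(up to reordering of blocks).

Per-block formulas:
  For a 2×2 Jordan block J_2(6): exp(t · J_2(6)) = e^(6t)·(I + t·N), where N is the 2×2 nilpotent shift.
  For a 1×1 block at λ = 6: exp(t · [6]) = [e^(6t)].

After assembling e^{tJ} and conjugating by P, we get:

e^{tB} =
  [exp(6*t), t*exp(6*t), t*exp(6*t)]
  [0, -t*exp(6*t) + exp(6*t), -t*exp(6*t)]
  [0, t*exp(6*t), t*exp(6*t) + exp(6*t)]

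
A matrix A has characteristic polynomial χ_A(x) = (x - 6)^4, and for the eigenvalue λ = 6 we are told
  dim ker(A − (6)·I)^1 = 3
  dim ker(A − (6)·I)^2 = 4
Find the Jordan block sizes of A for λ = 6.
Block sizes for λ = 6: [2, 1, 1]

From the dimensions of kernels of powers, the number of Jordan blocks of size at least j is d_j − d_{j−1} where d_j = dim ker(N^j) (with d_0 = 0). Computing the differences gives [3, 1].
The number of blocks of size exactly k is (#blocks of size ≥ k) − (#blocks of size ≥ k + 1), so the partition is: 2 block(s) of size 1, 1 block(s) of size 2.
In nonincreasing order the block sizes are [2, 1, 1].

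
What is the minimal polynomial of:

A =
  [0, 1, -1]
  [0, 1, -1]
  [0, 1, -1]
x^2

The characteristic polynomial is χ_A(x) = x^3, so the eigenvalues are known. The minimal polynomial is
  m_A(x) = Π_λ (x − λ)^{k_λ}
where k_λ is the size of the *largest* Jordan block for λ (equivalently, the smallest k with (A − λI)^k v = 0 for every generalised eigenvector v of λ).

  λ = 0: largest Jordan block has size 2, contributing (x − 0)^2

So m_A(x) = x^2 = x^2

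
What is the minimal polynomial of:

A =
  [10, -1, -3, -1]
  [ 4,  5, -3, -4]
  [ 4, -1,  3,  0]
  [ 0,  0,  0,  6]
x^2 - 12*x + 36

The characteristic polynomial is χ_A(x) = (x - 6)^4, so the eigenvalues are known. The minimal polynomial is
  m_A(x) = Π_λ (x − λ)^{k_λ}
where k_λ is the size of the *largest* Jordan block for λ (equivalently, the smallest k with (A − λI)^k v = 0 for every generalised eigenvector v of λ).

  λ = 6: largest Jordan block has size 2, contributing (x − 6)^2

So m_A(x) = (x - 6)^2 = x^2 - 12*x + 36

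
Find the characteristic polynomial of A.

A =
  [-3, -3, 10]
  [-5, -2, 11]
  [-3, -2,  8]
x^3 - 3*x^2 + 3*x - 1

Expanding det(x·I − A) (e.g. by cofactor expansion or by noting that A is similar to its Jordan form J, which has the same characteristic polynomial as A) gives
  χ_A(x) = x^3 - 3*x^2 + 3*x - 1
which factors as (x - 1)^3. The eigenvalues (with algebraic multiplicities) are λ = 1 with multiplicity 3.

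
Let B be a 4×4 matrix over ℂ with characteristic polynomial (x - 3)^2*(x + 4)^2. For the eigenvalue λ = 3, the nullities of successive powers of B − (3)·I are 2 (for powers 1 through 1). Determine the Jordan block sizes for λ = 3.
Block sizes for λ = 3: [1, 1]

From the dimensions of kernels of powers, the number of Jordan blocks of size at least j is d_j − d_{j−1} where d_j = dim ker(N^j) (with d_0 = 0). Computing the differences gives [2].
The number of blocks of size exactly k is (#blocks of size ≥ k) − (#blocks of size ≥ k + 1), so the partition is: 2 block(s) of size 1.
In nonincreasing order the block sizes are [1, 1].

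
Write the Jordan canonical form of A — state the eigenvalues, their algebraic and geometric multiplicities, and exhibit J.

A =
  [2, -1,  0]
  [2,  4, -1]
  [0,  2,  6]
J_3(4)

The characteristic polynomial is
  det(x·I − A) = x^3 - 12*x^2 + 48*x - 64 = (x - 4)^3

Eigenvalues and multiplicities (the geometric multiplicity of λ is n − rank(A − λI), which equals the number of Jordan blocks for λ):
  λ = 4: algebraic multiplicity = 3, geometric multiplicity = 1

Determining the block sizes for each eigenvalue:
  λ = 4: one block (gm = 1), so the single block has size am = 3 → block sizes [3]

Assembling the blocks gives a Jordan form
J =
  [4, 1, 0]
  [0, 4, 1]
  [0, 0, 4]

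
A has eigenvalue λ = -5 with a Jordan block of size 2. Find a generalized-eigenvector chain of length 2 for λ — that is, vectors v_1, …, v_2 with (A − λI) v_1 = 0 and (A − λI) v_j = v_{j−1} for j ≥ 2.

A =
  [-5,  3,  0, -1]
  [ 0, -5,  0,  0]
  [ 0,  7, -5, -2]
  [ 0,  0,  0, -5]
A Jordan chain for λ = -5 of length 2:
v_1 = (3, 0, 7, 0)ᵀ
v_2 = (0, 1, 0, 0)ᵀ

Let N = A − (-5)·I. We want v_2 with N^2 v_2 = 0 but N^1 v_2 ≠ 0; then v_{j-1} := N · v_j for j = 2, …, 2.

Pick v_2 = (0, 1, 0, 0)ᵀ.
Then v_1 = N · v_2 = (3, 0, 7, 0)ᵀ.

Sanity check: (A − (-5)·I) v_1 = (0, 0, 0, 0)ᵀ = 0. ✓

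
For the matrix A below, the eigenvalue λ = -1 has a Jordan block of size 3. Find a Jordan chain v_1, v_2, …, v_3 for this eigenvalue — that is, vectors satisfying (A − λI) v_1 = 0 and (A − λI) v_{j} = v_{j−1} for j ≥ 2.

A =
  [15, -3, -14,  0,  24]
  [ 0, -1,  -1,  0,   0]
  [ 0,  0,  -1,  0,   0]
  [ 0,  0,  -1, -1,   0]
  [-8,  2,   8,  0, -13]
A Jordan chain for λ = -1 of length 3:
v_1 = (6, 0, 0, 0, -4)ᵀ
v_2 = (-12, -2, 0, -2, 8)ᵀ
v_3 = (1, 0, 2, 0, 0)ᵀ

Let N = A − (-1)·I. We want v_3 with N^3 v_3 = 0 but N^2 v_3 ≠ 0; then v_{j-1} := N · v_j for j = 3, …, 2.

Pick v_3 = (1, 0, 2, 0, 0)ᵀ.
Then v_2 = N · v_3 = (-12, -2, 0, -2, 8)ᵀ.
Then v_1 = N · v_2 = (6, 0, 0, 0, -4)ᵀ.

Sanity check: (A − (-1)·I) v_1 = (0, 0, 0, 0, 0)ᵀ = 0. ✓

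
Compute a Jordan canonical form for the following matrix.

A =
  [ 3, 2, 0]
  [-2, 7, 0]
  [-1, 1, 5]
J_2(5) ⊕ J_1(5)

The characteristic polynomial is
  det(x·I − A) = x^3 - 15*x^2 + 75*x - 125 = (x - 5)^3

Eigenvalues and multiplicities (the geometric multiplicity of λ is n − rank(A − λI), which equals the number of Jordan blocks for λ):
  λ = 5: algebraic multiplicity = 3, geometric multiplicity = 2

Determining the block sizes for each eigenvalue:
  λ = 5: 2 blocks summing to 3 forces exactly one block of size 2 and the rest size 1 → block sizes [2, 1]

Assembling the blocks gives a Jordan form
J =
  [5, 1, 0]
  [0, 5, 0]
  [0, 0, 5]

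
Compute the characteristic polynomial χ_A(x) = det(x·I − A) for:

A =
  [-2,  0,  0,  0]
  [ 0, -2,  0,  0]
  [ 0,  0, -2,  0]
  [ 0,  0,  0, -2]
x^4 + 8*x^3 + 24*x^2 + 32*x + 16

Expanding det(x·I − A) (e.g. by cofactor expansion or by noting that A is similar to its Jordan form J, which has the same characteristic polynomial as A) gives
  χ_A(x) = x^4 + 8*x^3 + 24*x^2 + 32*x + 16
which factors as (x + 2)^4. The eigenvalues (with algebraic multiplicities) are λ = -2 with multiplicity 4.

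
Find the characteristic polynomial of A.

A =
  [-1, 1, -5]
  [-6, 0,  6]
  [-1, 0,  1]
x^3

Expanding det(x·I − A) (e.g. by cofactor expansion or by noting that A is similar to its Jordan form J, which has the same characteristic polynomial as A) gives
  χ_A(x) = x^3
which factors as x^3. The eigenvalues (with algebraic multiplicities) are λ = 0 with multiplicity 3.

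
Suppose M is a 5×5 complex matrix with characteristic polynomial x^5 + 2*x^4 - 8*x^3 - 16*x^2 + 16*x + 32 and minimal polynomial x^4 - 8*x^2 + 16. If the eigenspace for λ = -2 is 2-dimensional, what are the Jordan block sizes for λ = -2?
Block sizes for λ = -2: [2, 1]

Step 1 — from the characteristic polynomial, algebraic multiplicity of λ = -2 is 3. From dim ker(M − (-2)·I) = 2, there are exactly 2 Jordan blocks for λ = -2.
Step 2 — from the minimal polynomial, the factor (x + 2)^2 tells us the largest block for λ = -2 has size 2.
Step 3 — with total size 3, 2 blocks, and largest block 2, the block sizes (in nonincreasing order) are [2, 1].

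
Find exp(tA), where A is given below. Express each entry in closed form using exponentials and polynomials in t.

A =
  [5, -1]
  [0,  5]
e^{tA} =
  [exp(5*t), -t*exp(5*t)]
  [0, exp(5*t)]

Strategy: write A = P · J · P⁻¹ where J is a Jordan canonical form, so e^{tA} = P · e^{tJ} · P⁻¹, and e^{tJ} can be computed block-by-block.

A has Jordan form
J =
  [5, 1]
  [0, 5]
(up to reordering of blocks).

Per-block formulas:
  For a 2×2 Jordan block J_2(5): exp(t · J_2(5)) = e^(5t)·(I + t·N), where N is the 2×2 nilpotent shift.

After assembling e^{tJ} and conjugating by P, we get:

e^{tA} =
  [exp(5*t), -t*exp(5*t)]
  [0, exp(5*t)]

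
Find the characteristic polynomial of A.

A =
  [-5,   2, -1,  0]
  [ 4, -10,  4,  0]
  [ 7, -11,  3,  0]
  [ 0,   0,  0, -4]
x^4 + 16*x^3 + 96*x^2 + 256*x + 256

Expanding det(x·I − A) (e.g. by cofactor expansion or by noting that A is similar to its Jordan form J, which has the same characteristic polynomial as A) gives
  χ_A(x) = x^4 + 16*x^3 + 96*x^2 + 256*x + 256
which factors as (x + 4)^4. The eigenvalues (with algebraic multiplicities) are λ = -4 with multiplicity 4.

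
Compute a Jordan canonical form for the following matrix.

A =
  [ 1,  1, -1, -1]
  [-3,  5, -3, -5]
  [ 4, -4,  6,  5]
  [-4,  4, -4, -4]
J_3(2) ⊕ J_1(2)

The characteristic polynomial is
  det(x·I − A) = x^4 - 8*x^3 + 24*x^2 - 32*x + 16 = (x - 2)^4

Eigenvalues and multiplicities (the geometric multiplicity of λ is n − rank(A − λI), which equals the number of Jordan blocks for λ):
  λ = 2: algebraic multiplicity = 4, geometric multiplicity = 2

Determining the block sizes for each eigenvalue:
  λ = 2: with am = 4 and gm = 2, the partition is not yet determined (e.g. several partitions of 4 into 2 parts exist). Let N = A − (2)·I. Computing rank(N^1) = 2, rank(N^2) = 1, rank(N^3) = 0; the number of blocks of size ≥ j is rank(N^{j−1}) − rank(N^j), giving [2, 1, 1]. So we have 1 block(s) of size 3, 1 block(s) of size 1 → block sizes [3, 1]

Assembling the blocks gives a Jordan form
J =
  [2, 1, 0, 0]
  [0, 2, 1, 0]
  [0, 0, 2, 0]
  [0, 0, 0, 2]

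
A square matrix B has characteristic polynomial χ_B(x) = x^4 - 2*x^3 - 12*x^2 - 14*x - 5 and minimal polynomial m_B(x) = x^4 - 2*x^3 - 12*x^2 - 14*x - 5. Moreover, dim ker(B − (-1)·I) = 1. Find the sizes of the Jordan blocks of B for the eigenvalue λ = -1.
Block sizes for λ = -1: [3]

Step 1 — from the characteristic polynomial, algebraic multiplicity of λ = -1 is 3. From dim ker(B − (-1)·I) = 1, there are exactly 1 Jordan blocks for λ = -1.
Step 2 — from the minimal polynomial, the factor (x + 1)^3 tells us the largest block for λ = -1 has size 3.
Step 3 — with total size 3, 1 blocks, and largest block 3, the block sizes (in nonincreasing order) are [3].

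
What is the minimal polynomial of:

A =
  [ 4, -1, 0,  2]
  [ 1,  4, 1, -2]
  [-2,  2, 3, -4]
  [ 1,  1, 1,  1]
x^3 - 9*x^2 + 27*x - 27

The characteristic polynomial is χ_A(x) = (x - 3)^4, so the eigenvalues are known. The minimal polynomial is
  m_A(x) = Π_λ (x − λ)^{k_λ}
where k_λ is the size of the *largest* Jordan block for λ (equivalently, the smallest k with (A − λI)^k v = 0 for every generalised eigenvector v of λ).

  λ = 3: largest Jordan block has size 3, contributing (x − 3)^3

So m_A(x) = (x - 3)^3 = x^3 - 9*x^2 + 27*x - 27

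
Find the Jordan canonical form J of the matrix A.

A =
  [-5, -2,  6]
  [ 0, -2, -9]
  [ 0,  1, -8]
J_2(-5) ⊕ J_1(-5)

The characteristic polynomial is
  det(x·I − A) = x^3 + 15*x^2 + 75*x + 125 = (x + 5)^3

Eigenvalues and multiplicities (the geometric multiplicity of λ is n − rank(A − λI), which equals the number of Jordan blocks for λ):
  λ = -5: algebraic multiplicity = 3, geometric multiplicity = 2

Determining the block sizes for each eigenvalue:
  λ = -5: 2 blocks summing to 3 forces exactly one block of size 2 and the rest size 1 → block sizes [2, 1]

Assembling the blocks gives a Jordan form
J =
  [-5,  1,  0]
  [ 0, -5,  0]
  [ 0,  0, -5]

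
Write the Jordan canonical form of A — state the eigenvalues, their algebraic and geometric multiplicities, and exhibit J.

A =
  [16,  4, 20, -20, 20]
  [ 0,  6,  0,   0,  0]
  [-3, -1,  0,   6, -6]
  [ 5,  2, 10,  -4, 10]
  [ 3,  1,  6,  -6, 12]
J_2(6) ⊕ J_2(6) ⊕ J_1(6)

The characteristic polynomial is
  det(x·I − A) = x^5 - 30*x^4 + 360*x^3 - 2160*x^2 + 6480*x - 7776 = (x - 6)^5

Eigenvalues and multiplicities (the geometric multiplicity of λ is n − rank(A − λI), which equals the number of Jordan blocks for λ):
  λ = 6: algebraic multiplicity = 5, geometric multiplicity = 3

Determining the block sizes for each eigenvalue:
  λ = 6: with am = 5 and gm = 3, the partition is not yet determined (e.g. several partitions of 5 into 3 parts exist). Let N = A − (6)·I. Computing rank(N^1) = 2, rank(N^2) = 0; the number of blocks of size ≥ j is rank(N^{j−1}) − rank(N^j), giving [3, 2]. So we have 2 block(s) of size 2, 1 block(s) of size 1 → block sizes [2, 2, 1]

Assembling the blocks gives a Jordan form
J =
  [6, 1, 0, 0, 0]
  [0, 6, 0, 0, 0]
  [0, 0, 6, 1, 0]
  [0, 0, 0, 6, 0]
  [0, 0, 0, 0, 6]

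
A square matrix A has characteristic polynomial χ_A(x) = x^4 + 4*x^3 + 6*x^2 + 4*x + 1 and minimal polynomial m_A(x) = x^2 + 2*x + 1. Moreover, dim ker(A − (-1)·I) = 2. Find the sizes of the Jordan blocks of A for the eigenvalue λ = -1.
Block sizes for λ = -1: [2, 2]

Step 1 — from the characteristic polynomial, algebraic multiplicity of λ = -1 is 4. From dim ker(A − (-1)·I) = 2, there are exactly 2 Jordan blocks for λ = -1.
Step 2 — from the minimal polynomial, the factor (x + 1)^2 tells us the largest block for λ = -1 has size 2.
Step 3 — with total size 4, 2 blocks, and largest block 2, the block sizes (in nonincreasing order) are [2, 2].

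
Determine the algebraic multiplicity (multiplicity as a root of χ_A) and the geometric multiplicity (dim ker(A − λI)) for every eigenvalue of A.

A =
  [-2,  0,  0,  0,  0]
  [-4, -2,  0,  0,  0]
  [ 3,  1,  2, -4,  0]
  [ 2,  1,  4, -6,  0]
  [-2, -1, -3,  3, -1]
λ = -2: alg = 4, geom = 2; λ = -1: alg = 1, geom = 1

Step 1 — factor the characteristic polynomial to read off the algebraic multiplicities:
  χ_A(x) = (x + 1)*(x + 2)^4

Step 2 — compute geometric multiplicities via the rank-nullity identity g(λ) = n − rank(A − λI):
  rank(A − (-2)·I) = 3, so dim ker(A − (-2)·I) = n − 3 = 2
  rank(A − (-1)·I) = 4, so dim ker(A − (-1)·I) = n − 4 = 1

Summary:
  λ = -2: algebraic multiplicity = 4, geometric multiplicity = 2
  λ = -1: algebraic multiplicity = 1, geometric multiplicity = 1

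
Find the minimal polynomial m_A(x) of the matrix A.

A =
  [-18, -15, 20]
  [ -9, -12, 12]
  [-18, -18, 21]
x^2 + 6*x + 9

The characteristic polynomial is χ_A(x) = (x + 3)^3, so the eigenvalues are known. The minimal polynomial is
  m_A(x) = Π_λ (x − λ)^{k_λ}
where k_λ is the size of the *largest* Jordan block for λ (equivalently, the smallest k with (A − λI)^k v = 0 for every generalised eigenvector v of λ).

  λ = -3: largest Jordan block has size 2, contributing (x + 3)^2

So m_A(x) = (x + 3)^2 = x^2 + 6*x + 9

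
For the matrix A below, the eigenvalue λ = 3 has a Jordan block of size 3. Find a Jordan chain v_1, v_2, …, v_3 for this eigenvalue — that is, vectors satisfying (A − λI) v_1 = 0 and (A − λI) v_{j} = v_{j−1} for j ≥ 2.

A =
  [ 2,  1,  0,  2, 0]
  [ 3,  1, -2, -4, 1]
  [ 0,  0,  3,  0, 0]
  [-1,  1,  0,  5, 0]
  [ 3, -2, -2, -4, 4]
A Jordan chain for λ = 3 of length 3:
v_1 = (2, -2, 0, 2, -2)ᵀ
v_2 = (-1, 3, 0, -1, 3)ᵀ
v_3 = (1, 0, 0, 0, 0)ᵀ

Let N = A − (3)·I. We want v_3 with N^3 v_3 = 0 but N^2 v_3 ≠ 0; then v_{j-1} := N · v_j for j = 3, …, 2.

Pick v_3 = (1, 0, 0, 0, 0)ᵀ.
Then v_2 = N · v_3 = (-1, 3, 0, -1, 3)ᵀ.
Then v_1 = N · v_2 = (2, -2, 0, 2, -2)ᵀ.

Sanity check: (A − (3)·I) v_1 = (0, 0, 0, 0, 0)ᵀ = 0. ✓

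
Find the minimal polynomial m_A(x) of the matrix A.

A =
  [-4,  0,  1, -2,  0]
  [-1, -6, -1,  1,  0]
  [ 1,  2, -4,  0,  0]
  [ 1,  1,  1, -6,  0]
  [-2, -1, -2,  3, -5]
x^2 + 10*x + 25

The characteristic polynomial is χ_A(x) = (x + 5)^5, so the eigenvalues are known. The minimal polynomial is
  m_A(x) = Π_λ (x − λ)^{k_λ}
where k_λ is the size of the *largest* Jordan block for λ (equivalently, the smallest k with (A − λI)^k v = 0 for every generalised eigenvector v of λ).

  λ = -5: largest Jordan block has size 2, contributing (x + 5)^2

So m_A(x) = (x + 5)^2 = x^2 + 10*x + 25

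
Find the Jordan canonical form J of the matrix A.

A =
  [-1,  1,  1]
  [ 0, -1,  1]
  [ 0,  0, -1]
J_3(-1)

The characteristic polynomial is
  det(x·I − A) = x^3 + 3*x^2 + 3*x + 1 = (x + 1)^3

Eigenvalues and multiplicities (the geometric multiplicity of λ is n − rank(A − λI), which equals the number of Jordan blocks for λ):
  λ = -1: algebraic multiplicity = 3, geometric multiplicity = 1

Determining the block sizes for each eigenvalue:
  λ = -1: one block (gm = 1), so the single block has size am = 3 → block sizes [3]

Assembling the blocks gives a Jordan form
J =
  [-1,  1,  0]
  [ 0, -1,  1]
  [ 0,  0, -1]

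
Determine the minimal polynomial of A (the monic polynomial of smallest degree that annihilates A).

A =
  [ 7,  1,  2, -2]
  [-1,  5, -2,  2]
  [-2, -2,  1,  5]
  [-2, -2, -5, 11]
x^2 - 12*x + 36

The characteristic polynomial is χ_A(x) = (x - 6)^4, so the eigenvalues are known. The minimal polynomial is
  m_A(x) = Π_λ (x − λ)^{k_λ}
where k_λ is the size of the *largest* Jordan block for λ (equivalently, the smallest k with (A − λI)^k v = 0 for every generalised eigenvector v of λ).

  λ = 6: largest Jordan block has size 2, contributing (x − 6)^2

So m_A(x) = (x - 6)^2 = x^2 - 12*x + 36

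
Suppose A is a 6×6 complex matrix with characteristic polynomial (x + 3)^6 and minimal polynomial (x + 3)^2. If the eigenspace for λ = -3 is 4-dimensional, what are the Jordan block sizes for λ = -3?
Block sizes for λ = -3: [2, 2, 1, 1]

Step 1 — from the characteristic polynomial, algebraic multiplicity of λ = -3 is 6. From dim ker(A − (-3)·I) = 4, there are exactly 4 Jordan blocks for λ = -3.
Step 2 — from the minimal polynomial, the factor (x + 3)^2 tells us the largest block for λ = -3 has size 2.
Step 3 — with total size 6, 4 blocks, and largest block 2, the block sizes (in nonincreasing order) are [2, 2, 1, 1].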